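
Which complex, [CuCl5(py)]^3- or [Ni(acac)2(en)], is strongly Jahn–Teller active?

[CuCl5(py)]^3-

[CuCl5(py)]^3-: Each chloride is −1; pyridine is neutral; balancing the −3 overall charge requires Cu(II). Cu sits in group 11, so the d-electron count is 11 − 2 = 9. The t₂g⁶e_g³ configuration has an unevenly filled e_g set; the Jahn–Teller theorem predicts a tetragonal distortion (typically axial elongation) to lift the degeneracy.
[Ni(acac)2(en)]: Summing ligand charges against the 0 overall charge gives an oxidation state of +2 for nickel. Nickel is a group-10 element; Ni(II) is therefore d⁸. The d⁸ configuration leaves the e_g set evenly filled (or empty) — no strong Jahn–Teller driving force.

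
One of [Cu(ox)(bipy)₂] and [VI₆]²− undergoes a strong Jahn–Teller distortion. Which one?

[Cu(ox)(bipy)₂]

[Cu(ox)(bipy)₂]: Ligand charges: each oxalate is −2; 2,2′-bipyridine is neutral. With an overall charge of 0 the copper centre must be in the +2 oxidation state. Group 11 minus oxidation state 2 gives a d⁹ configuration. The t₂g⁶e_g³ configuration has an unevenly filled e_g set; the Jahn–Teller theorem predicts a tetragonal distortion (typically axial elongation) to lift the degeneracy.
[VI₆]²−: Summing ligand charges against the −2 overall charge gives an oxidation state of +4 for vanadium. V sits in group 5, so the d-electron count is 5 − 4 = 1. The d¹ configuration leaves the e_g set evenly filled (or empty) — no strong Jahn–Teller driving force.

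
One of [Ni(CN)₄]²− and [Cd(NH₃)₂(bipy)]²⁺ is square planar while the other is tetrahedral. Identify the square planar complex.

[Ni(CN)₄]²−

For [Ni(CN)₄]²−: Each cyanide is −1; balancing the −2 overall charge requires Ni(II). Nickel is a group-10 element; Ni(II) is therefore d⁸. Cyanide is a strong-field ligand (high in the spectrochemical series). A 3d d⁸ ion with strong-field ligands gains enough CFSE to favour square planar over tetrahedral. → square planar.
For [Cd(NH₃)₂(bipy)]²⁺: Summing ligand charges against the +2 overall charge gives an oxidation state of +2 for cadmium. Group 12 minus oxidation state 2 gives a d¹⁰ configuration. A d¹⁰ ion has no crystal-field stabilisation preference between square planar and tetrahedral, so four ligands adopt the sterically favoured tetrahedral geometry. → tetrahedral.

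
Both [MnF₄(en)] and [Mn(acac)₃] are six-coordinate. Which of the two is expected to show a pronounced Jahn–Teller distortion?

[MnF₄(en)]: Summing ligand charges against the 0 overall charge gives an oxidation state of +4 for manganese. Manganese is a group-7 element; Mn(IV) is therefore d³. The d³ configuration leaves the e_g set evenly filled (or empty) — no strong Jahn–Teller driving force.
[Mn(acac)₃]: Each acetylacetonate is −1; balancing the 0 overall charge requires Mn(III). Mn sits in group 7, so the d-electron count is 7 − 3 = 4. Acetylacetonate is a weak-field ligand for a first-row metal, so the complex is high-spin. The t₂g³e_g¹ (high-spin) configuration has an unevenly filled e_g set; the Jahn–Teller theorem predicts a tetragonal distortion (typically axial elongation) to lift the degeneracy.

[Mn(acac)₃]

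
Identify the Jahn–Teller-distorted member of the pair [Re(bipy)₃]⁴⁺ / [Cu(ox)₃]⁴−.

[Cu(ox)₃]⁴−

[Re(bipy)₃]⁴⁺: Ligand charges: 2,2′-bipyridine is neutral. With an overall charge of +4 the rhenium centre must be in the +4 oxidation state. Re sits in group 7, so the d-electron count is 7 − 4 = 3. The d³ configuration leaves the e_g set evenly filled (or empty) — no strong Jahn–Teller driving force.
[Cu(ox)₃]⁴−: Each oxalate is −2; balancing the −4 overall charge requires Cu(II). Copper is a group-11 element; Cu(II) is therefore d⁹. The t₂g⁶e_g³ configuration has an unevenly filled e_g set; the Jahn–Teller theorem predicts a tetragonal distortion (typically axial elongation) to lift the degeneracy.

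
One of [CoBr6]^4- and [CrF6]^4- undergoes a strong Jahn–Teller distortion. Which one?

[CoBr6]^4-: Ligand charges: each bromide is −1. With an overall charge of −4 the cobalt centre must be in the +2 oxidation state. Group 9 minus oxidation state 2 gives a d⁷ configuration. Bromide is a weak-field ligand for a first-row metal, so the complex is high-spin. The d⁷ configuration leaves the e_g set evenly filled (or empty) — no strong Jahn–Teller driving force.
[CrF6]^4-: Each fluoride is −1; balancing the −4 overall charge requires Cr(II). Chromium is a group-6 element; Cr(II) is therefore d⁴. Fluoride is a weak-field ligand for a first-row metal, so the complex is high-spin. The t₂g³e_g¹ (high-spin) configuration has an unevenly filled e_g set; the Jahn–Teller theorem predicts a tetragonal distortion (typically axial elongation) to lift the degeneracy.

[CrF6]^4-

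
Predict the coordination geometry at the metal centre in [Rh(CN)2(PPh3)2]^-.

Summing ligand charges against the −1 overall charge gives an oxidation state of +1 for rhodium.
Rhodium is a group-9 element; Rh(I) is therefore d⁸.
Coordination number: 4.
A 4d d⁸ ion has a large crystal-field splitting; square planar leaves the high-energy d_{x²−y²} orbital empty and maximises CFSE.

square planar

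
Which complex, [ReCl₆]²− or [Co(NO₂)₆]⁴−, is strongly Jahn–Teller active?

[ReCl₆]²−: Ligand charges: each chloride is −1. With an overall charge of −2 the rhenium centre must be in the +4 oxidation state. Group 7 minus oxidation state 4 gives a d³ configuration. The d³ configuration leaves the e_g set evenly filled (or empty) — no strong Jahn–Teller driving force.
[Co(NO₂)₆]⁴−: Each nitro (N-bound nitrite) is −1; balancing the −4 overall charge requires Co(II). Cobalt is a group-9 element; Co(II) is therefore d⁷. Nitro (N-bound nitrite) is a strong-field ligand (high in the spectrochemical series) for a first-row metal, so the complex is low-spin. The t₂g⁶e_g¹ (low-spin) configuration has an unevenly filled e_g set; the Jahn–Teller theorem predicts a tetragonal distortion (typically axial elongation) to lift the degeneracy.

[Co(NO₂)₆]⁴−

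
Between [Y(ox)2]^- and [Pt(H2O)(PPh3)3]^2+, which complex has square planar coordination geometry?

For [Y(ox)2]^-: Summing ligand charges against the −1 overall charge gives an oxidation state of +3 for yttrium. Y sits in group 3, so the d-electron count is 3 − 3 = 0. A d⁰ ion has no crystal-field stabilisation preference between square planar and tetrahedral, so four ligands adopt the sterically favoured tetrahedral geometry. → tetrahedral.
For [Pt(H2O)(PPh3)3]^2+: Water is neutral; triphenylphosphine is neutral; balancing the +2 overall charge requires Pt(II). Pt sits in group 10, so the d-electron count is 10 − 2 = 8. A 5d d⁸ ion has a large crystal-field splitting; square planar leaves the high-energy d_{x²−y²} orbital empty and maximises CFSE. → square planar.

[Pt(H2O)(PPh3)3]^2+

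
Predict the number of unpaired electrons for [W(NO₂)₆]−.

1 unpaired electron

Each nitro (N-bound nitrite) is −1; balancing the −1 overall charge requires W(V).
Group 6 minus oxidation state 5 gives a d¹ configuration.
In an octahedral field the d¹ configuration is t₂g¹e_g⁰ (only one arrangement possible), giving 1 unpaired electron.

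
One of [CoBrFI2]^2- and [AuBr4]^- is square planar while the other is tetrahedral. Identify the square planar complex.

For [CoBrFI2]^2-: Ligand charges: each bromide is −1; each fluoride is −1; each iodide is −1. With an overall charge of −2 the cobalt centre must be in the +2 oxidation state. Cobalt is a group-9 element; Co(II) is therefore d⁷. For a high-spin 3d d⁷ ion with weak-field ligands the small Δₜ gives little square-planar CFSE advantage, so four ligands adopt the sterically favoured tetrahedral geometry. → tetrahedral.
For [AuBr4]^-: Ligand charges: each bromide is −1. With an overall charge of −1 the gold centre must be in the +3 oxidation state. Gold is a group-11 element; Au(III) is therefore d⁸. A 5d d⁸ ion has a large crystal-field splitting; square planar leaves the high-energy d_{x²−y²} orbital empty and maximises CFSE. → square planar.

[AuBr4]^-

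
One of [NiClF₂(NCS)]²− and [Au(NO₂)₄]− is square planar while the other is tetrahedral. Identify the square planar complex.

For [NiClF₂(NCS)]²−: Summing ligand charges against the −2 overall charge gives an oxidation state of +2 for nickel. Ni sits in group 10, so the d-electron count is 10 − 2 = 8. Chloride, fluoride, and isothiocyanate are weak-field ligands. With weak-field ligands the CFSE gain from square planar is small, so a 3d d⁸ ion takes the sterically preferred tetrahedral geometry. → tetrahedral.
For [Au(NO₂)₄]−: Ligand charges: each nitro (N-bound nitrite) is −1. With an overall charge of −1 the gold centre must be in the +3 oxidation state. Group 11 minus oxidation state 3 gives a d⁸ configuration. A 5d d⁸ ion has a large crystal-field splitting; square planar leaves the high-energy d_{x²−y²} orbital empty and maximises CFSE. → square planar.

[Au(NO₂)₄]−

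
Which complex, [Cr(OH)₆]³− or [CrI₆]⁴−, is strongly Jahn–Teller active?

[CrI₆]⁴−

[Cr(OH)₆]³−: Summing ligand charges against the −3 overall charge gives an oxidation state of +3 for chromium. Group 6 minus oxidation state 3 gives a d³ configuration. The d³ configuration leaves the e_g set evenly filled (or empty) — no strong Jahn–Teller driving force.
[CrI₆]⁴−: Each iodide is −1; balancing the −4 overall charge requires Cr(II). Cr sits in group 6, so the d-electron count is 6 − 2 = 4. Iodide is a weak-field ligand for a first-row metal, so the complex is high-spin. The t₂g³e_g¹ (high-spin) configuration has an unevenly filled e_g set; the Jahn–Teller theorem predicts a tetragonal distortion (typically axial elongation) to lift the degeneracy.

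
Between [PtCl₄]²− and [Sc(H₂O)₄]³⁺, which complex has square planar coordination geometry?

[PtCl₄]²−

For [PtCl₄]²−: Summing ligand charges against the −2 overall charge gives an oxidation state of +2 for platinum. Pt sits in group 10, so the d-electron count is 10 − 2 = 8. A 5d d⁸ ion has a large crystal-field splitting; square planar leaves the high-energy d_{x²−y²} orbital empty and maximises CFSE. → square planar.
For [Sc(H₂O)₄]³⁺: Water is neutral; balancing the +3 overall charge requires Sc(III). Scandium is a group-3 element; Sc(III) is therefore d⁰. A d⁰ ion has no crystal-field stabilisation preference between square planar and tetrahedral, so four ligands adopt the sterically favoured tetrahedral geometry. → tetrahedral.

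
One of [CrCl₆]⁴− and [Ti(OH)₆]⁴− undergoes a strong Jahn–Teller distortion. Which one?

[CrCl₆]⁴−: Each chloride is −1; balancing the −4 overall charge requires Cr(II). Cr sits in group 6, so the d-electron count is 6 − 2 = 4. Chloride is a weak-field ligand for a first-row metal, so the complex is high-spin. The t₂g³e_g¹ (high-spin) configuration has an unevenly filled e_g set; the Jahn–Teller theorem predicts a tetragonal distortion (typically axial elongation) to lift the degeneracy.
[Ti(OH)₆]⁴−: Ligand charges: each hydroxide is −1. With an overall charge of −4 the titanium centre must be in the +2 oxidation state. Titanium is a group-4 element; Ti(II) is therefore d². The d² configuration leaves the e_g set evenly filled (or empty) — no strong Jahn–Teller driving force.

[CrCl₆]⁴−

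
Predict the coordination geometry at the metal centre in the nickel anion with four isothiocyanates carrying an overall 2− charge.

Each isothiocyanate is −1; balancing the −2 overall charge requires Ni(II).
Group 10 minus oxidation state 2 gives a d⁸ configuration.
Coordination number: 4.
Isothiocyanate is a weak-field ligand.
With weak-field ligands the CFSE gain from square planar is small, so a 3d d⁸ ion takes the sterically preferred tetrahedral geometry.

tetrahedral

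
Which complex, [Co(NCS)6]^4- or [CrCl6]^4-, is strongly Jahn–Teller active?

[Co(NCS)6]^4-: Summing ligand charges against the −4 overall charge gives an oxidation state of +2 for cobalt. Co sits in group 9, so the d-electron count is 9 − 2 = 7. Isothiocyanate is a weak-field ligand for a first-row metal, so the complex is high-spin. The d⁷ configuration leaves the e_g set evenly filled (or empty) — no strong Jahn–Teller driving force.
[CrCl6]^4-: Summing ligand charges against the −4 overall charge gives an oxidation state of +2 for chromium. Cr sits in group 6, so the d-electron count is 6 − 2 = 4. Chloride is a weak-field ligand for a first-row metal, so the complex is high-spin. The t₂g³e_g¹ (high-spin) configuration has an unevenly filled e_g set; the Jahn–Teller theorem predicts a tetragonal distortion (typically axial elongation) to lift the degeneracy.

[CrCl6]^4-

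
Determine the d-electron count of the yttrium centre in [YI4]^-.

d0

Ligand charges: each iodide is −1. With an overall charge of −1 the yttrium centre must be in the +3 oxidation state.
Yttrium is a group-3 element; Y(III) is therefore d⁰.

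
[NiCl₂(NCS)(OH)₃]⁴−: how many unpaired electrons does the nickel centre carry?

Each chloride is −1; each isothiocyanate is −1; each hydroxide is −1; balancing the −4 overall charge requires Ni(II).
Group 10 minus oxidation state 2 gives a d⁸ configuration.
In an octahedral field the d⁸ configuration is t₂g⁶e_g² (only one arrangement possible), giving 2 unpaired electrons.

2 unpaired electrons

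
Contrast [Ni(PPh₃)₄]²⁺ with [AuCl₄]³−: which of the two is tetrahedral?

[AuCl₄]³−

For [Ni(PPh₃)₄]²⁺: Triphenylphosphine is neutral; balancing the +2 overall charge requires Ni(II). Ni sits in group 10, so the d-electron count is 10 − 2 = 8. Triphenylphosphine is a strong-field ligand (high in the spectrochemical series). A 3d d⁸ ion with strong-field ligands gains enough CFSE to favour square planar over tetrahedral. → square planar.
For [AuCl₄]³−: Summing ligand charges against the −3 overall charge gives an oxidation state of +1 for gold. Group 11 minus oxidation state 1 gives a d¹⁰ configuration. A d¹⁰ ion has no crystal-field stabilisation preference between square planar and tetrahedral, so four ligands adopt the sterically favoured tetrahedral geometry. → tetrahedral.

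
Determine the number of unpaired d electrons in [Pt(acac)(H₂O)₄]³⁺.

Ligand charges: each acetylacetonate is −1; water is neutral. With an overall charge of +3 the platinum centre must be in the +4 oxidation state.
Group 10 minus oxidation state 4 gives a d⁶ configuration.
Counting donor atoms: 1×acetylacetonate (bidentate) → 2 donors; 4×water (monodentate) → 4 donors. Coordination number = 6.
The spin state decides the count: a 5d ion has a large Δₒ and is invariably low-spin.
An octahedral low-spin d⁶ ion is t₂g⁶e_g⁰, giving 0 unpaired electrons.

0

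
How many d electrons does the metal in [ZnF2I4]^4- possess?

d10

Each fluoride is −1; each iodide is −1; balancing the −4 overall charge requires Zn(II).
Zn sits in group 12, so the d-electron count is 12 − 2 = 10.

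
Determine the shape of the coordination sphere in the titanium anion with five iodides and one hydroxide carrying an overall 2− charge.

Each iodide is −1; each hydroxide is −1; balancing the −2 overall charge requires Ti(IV).
Titanium is a group-4 element; Ti(IV) is therefore d⁰.
Coordination number: 6.
Six donors around a single metal centre give an octahedral coordination sphere.

octahedral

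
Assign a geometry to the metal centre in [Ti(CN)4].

Each cyanide is −1; balancing the 0 overall charge requires Ti(IV).
Titanium is a group-4 element; Ti(IV) is therefore d⁰.
Coordination number: 4.
A d⁰ ion has no crystal-field stabilisation preference between square planar and tetrahedral, so four ligands adopt the sterically favoured tetrahedral geometry.

tetrahedral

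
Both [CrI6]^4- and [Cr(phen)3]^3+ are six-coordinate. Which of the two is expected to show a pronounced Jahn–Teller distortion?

[CrI6]^4-: Summing ligand charges against the −4 overall charge gives an oxidation state of +2 for chromium. Group 6 minus oxidation state 2 gives a d⁴ configuration. Iodide is a weak-field ligand for a first-row metal, so the complex is high-spin. The t₂g³e_g¹ (high-spin) configuration has an unevenly filled e_g set; the Jahn–Teller theorem predicts a tetragonal distortion (typically axial elongation) to lift the degeneracy.
[Cr(phen)3]^3+: Ligand charges: 1,10-phenanthroline is neutral. With an overall charge of +3 the chromium centre must be in the +3 oxidation state. Group 6 minus oxidation state 3 gives a d³ configuration. The d³ configuration leaves the e_g set evenly filled (or empty) — no strong Jahn–Teller driving force.

[CrI6]^4-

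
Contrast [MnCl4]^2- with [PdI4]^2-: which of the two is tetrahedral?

For [MnCl4]^2-: Summing ligand charges against the −2 overall charge gives an oxidation state of +2 for manganese. Mn sits in group 7, so the d-electron count is 7 − 2 = 5. A high-spin d⁵ ion has zero CFSE in either geometry, so four ligands adopt the sterically favoured tetrahedral geometry. → tetrahedral.
For [PdI4]^2-: Summing ligand charges against the −2 overall charge gives an oxidation state of +2 for palladium. Group 10 minus oxidation state 2 gives a d⁸ configuration. A 4d d⁸ ion has a large crystal-field splitting; square planar leaves the high-energy d_{x²−y²} orbital empty and maximises CFSE. → square planar.

[MnCl4]^2-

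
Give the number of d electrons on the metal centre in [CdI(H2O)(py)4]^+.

d10

Ligand charges: each iodide is −1; water is neutral; pyridine is neutral. With an overall charge of +1 the cadmium centre must be in the +2 oxidation state.
Cadmium is a group-12 element; Cd(II) is therefore d¹⁰.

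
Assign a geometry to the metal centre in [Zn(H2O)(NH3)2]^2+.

Summing ligand charges against the +2 overall charge gives an oxidation state of +2 for zinc.
Group 12 minus oxidation state 2 gives a d¹⁰ configuration.
Coordination number: 3.
Three ligands around a d¹⁰ centre minimise repulsion in a trigonal-planar arrangement.

trigonal planar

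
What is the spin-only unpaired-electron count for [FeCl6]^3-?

5

Summing ligand charges against the −3 overall charge gives an oxidation state of +3 for iron.
Fe sits in group 8, so the d-electron count is 8 − 3 = 5.
The spin state decides the count: Chloride is a weak-field ligand for a first-row metal, so the complex is high-spin.
An octahedral high-spin d⁵ ion is t₂g³e_g², giving 5 unpaired electrons.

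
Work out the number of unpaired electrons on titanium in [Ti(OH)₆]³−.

1 unpaired electron

Summing ligand charges against the −3 overall charge gives an oxidation state of +3 for titanium.
Ti sits in group 4, so the d-electron count is 4 − 3 = 1.
In an octahedral field the d¹ configuration is t₂g¹e_g⁰ (only one arrangement possible), giving 1 unpaired electron.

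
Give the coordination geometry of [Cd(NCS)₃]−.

trigonal planar

Each isothiocyanate is −1; balancing the −1 overall charge requires Cd(II).
Cadmium is a group-12 element; Cd(II) is therefore d¹⁰.
Coordination number: 3.
Three ligands around a d¹⁰ centre minimise repulsion in a trigonal-planar arrangement.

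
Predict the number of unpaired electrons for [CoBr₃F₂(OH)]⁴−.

Each bromide is −1; each fluoride is −1; each hydroxide is −1; balancing the −4 overall charge requires Co(II).
Group 9 minus oxidation state 2 gives a d⁷ configuration.
The spin state decides the count: Bromide, fluoride, and hydroxide are weak-field ligands for a first-row metal, so the complex is high-spin.
An octahedral high-spin d⁷ ion is t₂g⁵e_g², giving 3 unpaired electrons.

3 unpaired electrons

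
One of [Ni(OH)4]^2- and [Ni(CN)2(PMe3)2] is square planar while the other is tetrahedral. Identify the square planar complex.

For [Ni(OH)4]^2-: Ligand charges: each hydroxide is −1. With an overall charge of −2 the nickel centre must be in the +2 oxidation state. Group 10 minus oxidation state 2 gives a d⁸ configuration. Hydroxide is a weak-field ligand. With weak-field ligands the CFSE gain from square planar is small, so a 3d d⁸ ion takes the sterically preferred tetrahedral geometry. → tetrahedral.
For [Ni(CN)2(PMe3)2]: Summing ligand charges against the 0 overall charge gives an oxidation state of +2 for nickel. Group 10 minus oxidation state 2 gives a d⁸ configuration. Cyanide and trimethylphosphine are strong-field ligands (high in the spectrochemical series). A 3d d⁸ ion with strong-field ligands gains enough CFSE to favour square planar over tetrahedral. → square planar.

[Ni(CN)2(PMe3)2]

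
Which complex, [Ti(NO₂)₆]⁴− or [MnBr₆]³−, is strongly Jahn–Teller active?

[MnBr₆]³−

[Ti(NO₂)₆]⁴−: Summing ligand charges against the −4 overall charge gives an oxidation state of +2 for titanium. Ti sits in group 4, so the d-electron count is 4 − 2 = 2. The d² configuration leaves the e_g set evenly filled (or empty) — no strong Jahn–Teller driving force.
[MnBr₆]³−: Each bromide is −1; balancing the −3 overall charge requires Mn(III). Manganese is a group-7 element; Mn(III) is therefore d⁴. Bromide is a weak-field ligand for a first-row metal, so the complex is high-spin. The t₂g³e_g¹ (high-spin) configuration has an unevenly filled e_g set; the Jahn–Teller theorem predicts a tetragonal distortion (typically axial elongation) to lift the degeneracy.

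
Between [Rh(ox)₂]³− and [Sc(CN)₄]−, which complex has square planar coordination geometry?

For [Rh(ox)₂]³−: Summing ligand charges against the −3 overall charge gives an oxidation state of +1 for rhodium. Rhodium is a group-9 element; Rh(I) is therefore d⁸. A 4d d⁸ ion has a large crystal-field splitting; square planar leaves the high-energy d_{x²−y²} orbital empty and maximises CFSE. → square planar.
For [Sc(CN)₄]−: Ligand charges: each cyanide is −1. With an overall charge of −1 the scandium centre must be in the +3 oxidation state. Scandium is a group-3 element; Sc(III) is therefore d⁰. A d⁰ ion has no crystal-field stabilisation preference between square planar and tetrahedral, so four ligands adopt the sterically favoured tetrahedral geometry. → tetrahedral.

[Rh(ox)₂]³−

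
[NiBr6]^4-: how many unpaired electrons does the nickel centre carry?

Summing ligand charges against the −4 overall charge gives an oxidation state of +2 for nickel.
Ni sits in group 10, so the d-electron count is 10 − 2 = 8.
In an octahedral field the d⁸ configuration is t₂g⁶e_g² (only one arrangement possible), giving 2 unpaired electrons.

2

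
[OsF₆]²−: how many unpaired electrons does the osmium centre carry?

Summing ligand charges against the −2 overall charge gives an oxidation state of +4 for osmium.
Os sits in group 8, so the d-electron count is 8 − 4 = 4.
The spin state decides the count: a 5d ion has a large Δₒ and is invariably low-spin.
An octahedral low-spin d⁴ ion is t₂g⁴e_g⁰, giving 2 unpaired electrons.

2 unpaired electrons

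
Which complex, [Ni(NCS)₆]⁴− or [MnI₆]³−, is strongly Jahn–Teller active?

[MnI₆]³−

[Ni(NCS)₆]⁴−: Summing ligand charges against the −4 overall charge gives an oxidation state of +2 for nickel. Group 10 minus oxidation state 2 gives a d⁸ configuration. The d⁸ configuration leaves the e_g set evenly filled (or empty) — no strong Jahn–Teller driving force.
[MnI₆]³−: Summing ligand charges against the −3 overall charge gives an oxidation state of +3 for manganese. Mn sits in group 7, so the d-electron count is 7 − 3 = 4. Iodide is a weak-field ligand for a first-row metal, so the complex is high-spin. The t₂g³e_g¹ (high-spin) configuration has an unevenly filled e_g set; the Jahn–Teller theorem predicts a tetragonal distortion (typically axial elongation) to lift the degeneracy.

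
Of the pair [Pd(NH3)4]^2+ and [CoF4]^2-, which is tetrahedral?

For [Pd(NH3)4]^2+: Ligand charges: ammonia is neutral. With an overall charge of +2 the palladium centre must be in the +2 oxidation state. Palladium is a group-10 element; Pd(II) is therefore d⁸. A 4d d⁸ ion has a large crystal-field splitting; square planar leaves the high-energy d_{x²−y²} orbital empty and maximises CFSE. → square planar.
For [CoF4]^2-: Ligand charges: each fluoride is −1. With an overall charge of −2 the cobalt centre must be in the +2 oxidation state. Co sits in group 9, so the d-electron count is 9 − 2 = 7. For a high-spin 3d d⁷ ion with weak-field ligands the small Δₜ gives little square-planar CFSE advantage, so four ligands adopt the sterically favoured tetrahedral geometry. → tetrahedral.

[CoF4]^2-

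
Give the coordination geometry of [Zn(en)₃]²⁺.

Summing ligand charges against the +2 overall charge gives an oxidation state of +2 for zinc.
Zn sits in group 12, so the d-electron count is 12 − 2 = 10.
Counting donor atoms: 3×ethylenediamine (bidentate) → 6 donors. Coordination number = 6.
Six donors around a single metal centre give an octahedral coordination sphere.

octahedral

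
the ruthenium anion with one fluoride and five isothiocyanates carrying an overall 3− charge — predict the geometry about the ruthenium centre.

octahedral

Each fluoride is −1; each isothiocyanate is −1; balancing the −3 overall charge requires Ru(III).
Ru sits in group 8, so the d-electron count is 8 − 3 = 5.
With 6 monodentate ligands the coordination number is 6.
Six donors around a single metal centre give an octahedral coordination sphere.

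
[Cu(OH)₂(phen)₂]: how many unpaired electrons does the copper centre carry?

Each hydroxide is −1; 1,10-phenanthroline is neutral; balancing the 0 overall charge requires Cu(II).
Group 11 minus oxidation state 2 gives a d⁹ configuration.
Counting donor atoms: 2×hydroxide (monodentate) → 2 donors; 2×1,10-phenanthroline (bidentate) → 4 donors. Coordination number = 6.
In an octahedral field the d⁹ configuration is t₂g⁶e_g³ (only one arrangement possible), giving 1 unpaired electron.

1 unpaired electron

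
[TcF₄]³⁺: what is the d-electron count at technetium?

Summing ligand charges against the +3 overall charge gives an oxidation state of +7 for technetium.
Tc sits in group 7, so the d-electron count is 7 − 7 = 0.

d0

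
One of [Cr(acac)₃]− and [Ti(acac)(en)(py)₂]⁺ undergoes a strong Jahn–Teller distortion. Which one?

[Cr(acac)₃]−

[Cr(acac)₃]−: Ligand charges: each acetylacetonate is −1. With an overall charge of −1 the chromium centre must be in the +2 oxidation state. Group 6 minus oxidation state 2 gives a d⁴ configuration. Acetylacetonate is a weak-field ligand for a first-row metal, so the complex is high-spin. The t₂g³e_g¹ (high-spin) configuration has an unevenly filled e_g set; the Jahn–Teller theorem predicts a tetragonal distortion (typically axial elongation) to lift the degeneracy.
[Ti(acac)(en)(py)₂]⁺: Summing ligand charges against the +1 overall charge gives an oxidation state of +2 for titanium. Group 4 minus oxidation state 2 gives a d² configuration. The d² configuration leaves the e_g set evenly filled (or empty) — no strong Jahn–Teller driving force.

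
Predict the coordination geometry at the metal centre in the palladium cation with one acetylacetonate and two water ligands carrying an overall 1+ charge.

square planar

Summing ligand charges against the +1 overall charge gives an oxidation state of +2 for palladium.
Palladium is a group-10 element; Pd(II) is therefore d⁸.
Counting donor atoms: 1×acetylacetonate (bidentate) → 2 donors; 2×water (monodentate) → 2 donors. Coordination number = 4.
A 4d d⁸ ion has a large crystal-field splitting; square planar leaves the high-energy d_{x²−y²} orbital empty and maximises CFSE.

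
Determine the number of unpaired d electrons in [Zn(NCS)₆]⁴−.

Each isothiocyanate is −1; balancing the −4 overall charge requires Zn(II).
Zinc is a group-12 element; Zn(II) is therefore d¹⁰.
In an octahedral field the d¹⁰ configuration is t₂g⁶e_g⁴, giving 0 unpaired electrons.

0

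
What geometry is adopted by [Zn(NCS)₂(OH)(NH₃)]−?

Each isothiocyanate is −1; each hydroxide is −1; ammonia is neutral; balancing the −1 overall charge requires Zn(II).
Zn sits in group 12, so the d-electron count is 12 − 2 = 10.
Coordination number: 4.
A d¹⁰ ion has no crystal-field stabilisation preference between square planar and tetrahedral, so four ligands adopt the sterically favoured tetrahedral geometry.

tetrahedral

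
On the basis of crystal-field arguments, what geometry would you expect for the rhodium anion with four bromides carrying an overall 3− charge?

square planar

Summing ligand charges against the −3 overall charge gives an oxidation state of +1 for rhodium.
Group 9 minus oxidation state 1 gives a d⁸ configuration.
Coordination number: 4.
A 4d d⁸ ion has a large crystal-field splitting; square planar leaves the high-energy d_{x²−y²} orbital empty and maximises CFSE.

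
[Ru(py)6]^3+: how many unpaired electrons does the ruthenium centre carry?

Summing ligand charges against the +3 overall charge gives an oxidation state of +3 for ruthenium.
Ruthenium is a group-8 element; Ru(III) is therefore d⁵.
The spin state decides the count: a 4d ion has a large Δₒ and is invariably low-spin.
An octahedral low-spin d⁵ ion is t₂g⁵e_g⁰, giving 1 unpaired electron.

1 unpaired electron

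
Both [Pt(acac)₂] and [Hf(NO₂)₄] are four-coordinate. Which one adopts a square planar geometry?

[Pt(acac)₂]

For [Pt(acac)₂]: Ligand charges: each acetylacetonate is −1. With an overall charge of 0 the platinum centre must be in the +2 oxidation state. Pt sits in group 10, so the d-electron count is 10 − 2 = 8. A 5d d⁸ ion has a large crystal-field splitting; square planar leaves the high-energy d_{x²−y²} orbital empty and maximises CFSE. → square planar.
For [Hf(NO₂)₄]: Each nitro (N-bound nitrite) is −1; balancing the 0 overall charge requires Hf(IV). Hf sits in group 4, so the d-electron count is 4 − 4 = 0. A d⁰ ion has no crystal-field stabilisation preference between square planar and tetrahedral, so four ligands adopt the sterically favoured tetrahedral geometry. → tetrahedral.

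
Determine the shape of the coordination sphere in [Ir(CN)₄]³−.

square planar

Summing ligand charges against the −3 overall charge gives an oxidation state of +1 for iridium.
Ir sits in group 9, so the d-electron count is 9 − 1 = 8.
Coordination number: 4.
A 5d d⁸ ion has a large crystal-field splitting; square planar leaves the high-energy d_{x²−y²} orbital empty and maximises CFSE.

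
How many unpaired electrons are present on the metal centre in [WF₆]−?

1 unpaired electron

Summing ligand charges against the −1 overall charge gives an oxidation state of +5 for tungsten.
Tungsten is a group-6 element; W(V) is therefore d¹.
In an octahedral field the d¹ configuration is t₂g¹e_g⁰ (only one arrangement possible), giving 1 unpaired electron.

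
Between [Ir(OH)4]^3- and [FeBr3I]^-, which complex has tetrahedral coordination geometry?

For [Ir(OH)4]^3-: Summing ligand charges against the −3 overall charge gives an oxidation state of +1 for iridium. Iridium is a group-9 element; Ir(I) is therefore d⁸. A 5d d⁸ ion has a large crystal-field splitting; square planar leaves the high-energy d_{x²−y²} orbital empty and maximises CFSE. → square planar.
For [FeBr3I]^-: Each bromide is −1; each iodide is −1; balancing the −1 overall charge requires Fe(III). Group 8 minus oxidation state 3 gives a d⁵ configuration. A high-spin d⁵ ion has zero CFSE in either geometry, so four ligands adopt the sterically favoured tetrahedral geometry. → tetrahedral.

[FeBr3I]^-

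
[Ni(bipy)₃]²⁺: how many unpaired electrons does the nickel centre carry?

2 unpaired electrons

2,2′-bipyridine is neutral; balancing the +2 overall charge requires Ni(II).
Ni sits in group 10, so the d-electron count is 10 − 2 = 8.
Counting donor atoms: 3×2,2′-bipyridine (bidentate) → 6 donors. Coordination number = 6.
In an octahedral field the d⁸ configuration is t₂g⁶e_g² (only one arrangement possible), giving 2 unpaired electrons.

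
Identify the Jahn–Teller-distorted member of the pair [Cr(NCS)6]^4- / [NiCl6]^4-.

[Cr(NCS)6]^4-: Summing ligand charges against the −4 overall charge gives an oxidation state of +2 for chromium. Group 6 minus oxidation state 2 gives a d⁴ configuration. Isothiocyanate is a weak-field ligand for a first-row metal, so the complex is high-spin. The t₂g³e_g¹ (high-spin) configuration has an unevenly filled e_g set; the Jahn–Teller theorem predicts a tetragonal distortion (typically axial elongation) to lift the degeneracy.
[NiCl6]^4-: Each chloride is −1; balancing the −4 overall charge requires Ni(II). Group 10 minus oxidation state 2 gives a d⁸ configuration. The d⁸ configuration leaves the e_g set evenly filled (or empty) — no strong Jahn–Teller driving force.

[Cr(NCS)6]^4-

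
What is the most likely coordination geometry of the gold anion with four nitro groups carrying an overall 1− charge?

Each nitro (N-bound nitrite) is −1; balancing the −1 overall charge requires Au(III).
Au sits in group 11, so the d-electron count is 11 − 3 = 8.
Coordination number: 4.
A 5d d⁸ ion has a large crystal-field splitting; square planar leaves the high-energy d_{x²−y²} orbital empty and maximises CFSE.

square planar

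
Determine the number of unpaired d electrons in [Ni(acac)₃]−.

2

Each acetylacetonate is −1; balancing the −1 overall charge requires Ni(II).
Ni sits in group 10, so the d-electron count is 10 − 2 = 8.
Counting donor atoms: 3×acetylacetonate (bidentate) → 6 donors. Coordination number = 6.
In an octahedral field the d⁸ configuration is t₂g⁶e_g² (only one arrangement possible), giving 2 unpaired electrons.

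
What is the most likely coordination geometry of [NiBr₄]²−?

Each bromide is −1; balancing the −2 overall charge requires Ni(II).
Nickel is a group-10 element; Ni(II) is therefore d⁸.
Coordination number: 4.
Bromide is a weak-field ligand.
With weak-field ligands the CFSE gain from square planar is small, so a 3d d⁸ ion takes the sterically preferred tetrahedral geometry.

tetrahedral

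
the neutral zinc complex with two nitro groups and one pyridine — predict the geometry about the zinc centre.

trigonal planar

Each nitro (N-bound nitrite) is −1; pyridine is neutral; balancing the 0 overall charge requires Zn(II).
Group 12 minus oxidation state 2 gives a d¹⁰ configuration.
Coordination number: 3.
Three ligands around a d¹⁰ centre minimise repulsion in a trigonal-planar arrangement.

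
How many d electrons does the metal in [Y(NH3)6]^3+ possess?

d0

Summing ligand charges against the +3 overall charge gives an oxidation state of +3 for yttrium.
Yttrium is a group-3 element; Y(III) is therefore d⁰.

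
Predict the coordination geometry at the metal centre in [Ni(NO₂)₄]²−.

Each nitro (N-bound nitrite) is −1; balancing the −2 overall charge requires Ni(II).
Group 10 minus oxidation state 2 gives a d⁸ configuration.
Coordination number: 4.
Nitro (N-bound nitrite) is a strong-field ligand (high in the spectrochemical series).
A 3d d⁸ ion with strong-field ligands gains enough CFSE to favour square planar over tetrahedral.

square planar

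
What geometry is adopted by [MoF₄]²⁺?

Ligand charges: each fluoride is −1. With an overall charge of +2 the molybdenum centre must be in the +6 oxidation state.
Group 6 minus oxidation state 6 gives a d⁰ configuration.
Coordination number: 4.
A d⁰ ion has no crystal-field stabilisation preference between square planar and tetrahedral, so four ligands adopt the sterically favoured tetrahedral geometry.

tetrahedral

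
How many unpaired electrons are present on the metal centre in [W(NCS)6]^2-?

2

Each isothiocyanate is −1; balancing the −2 overall charge requires W(IV).
Tungsten is a group-6 element; W(IV) is therefore d².
In an octahedral field the d² configuration is t₂g²e_g⁰ (only one arrangement possible), giving 2 unpaired electrons.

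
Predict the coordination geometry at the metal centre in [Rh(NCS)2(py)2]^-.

Summing ligand charges against the −1 overall charge gives an oxidation state of +1 for rhodium.
Rh sits in group 9, so the d-electron count is 9 − 1 = 8.
Coordination number: 4.
A 4d d⁸ ion has a large crystal-field splitting; square planar leaves the high-energy d_{x²−y²} orbital empty and maximises CFSE.

square planar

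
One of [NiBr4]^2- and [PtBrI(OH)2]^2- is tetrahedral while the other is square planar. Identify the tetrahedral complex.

[NiBr4]^2-

For [NiBr4]^2-: Summing ligand charges against the −2 overall charge gives an oxidation state of +2 for nickel. Nickel is a group-10 element; Ni(II) is therefore d⁸. Bromide is a weak-field ligand. With weak-field ligands the CFSE gain from square planar is small, so a 3d d⁸ ion takes the sterically preferred tetrahedral geometry. → tetrahedral.
For [PtBrI(OH)2]^2-: Summing ligand charges against the −2 overall charge gives an oxidation state of +2 for platinum. Pt sits in group 10, so the d-electron count is 10 − 2 = 8. A 5d d⁸ ion has a large crystal-field splitting; square planar leaves the high-energy d_{x²−y²} orbital empty and maximises CFSE. → square planar.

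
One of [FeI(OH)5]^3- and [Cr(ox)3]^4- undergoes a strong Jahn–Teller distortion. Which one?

[FeI(OH)5]^3-: Summing ligand charges against the −3 overall charge gives an oxidation state of +3 for iron. Group 8 minus oxidation state 3 gives a d⁵ configuration. Hydroxide and iodide are weak-field ligands for a first-row metal, so the complex is high-spin. The d⁵ configuration leaves the e_g set evenly filled (or empty) — no strong Jahn–Teller driving force.
[Cr(ox)3]^4-: Summing ligand charges against the −4 overall charge gives an oxidation state of +2 for chromium. Chromium is a group-6 element; Cr(II) is therefore d⁴. Oxalate is a weak-field ligand for a first-row metal, so the complex is high-spin. The t₂g³e_g¹ (high-spin) configuration has an unevenly filled e_g set; the Jahn–Teller theorem predicts a tetragonal distortion (typically axial elongation) to lift the degeneracy.

[Cr(ox)3]^4-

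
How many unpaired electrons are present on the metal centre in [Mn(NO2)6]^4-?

Ligand charges: each nitro (N-bound nitrite) is −1. With an overall charge of −4 the manganese centre must be in the +2 oxidation state.
Manganese is a group-7 element; Mn(II) is therefore d⁵.
The spin state decides the count: Nitro (N-bound nitrite) is a strong-field ligand (high in the spectrochemical series) for a first-row metal, so the complex is low-spin.
An octahedral low-spin d⁵ ion is t₂g⁵e_g⁰, giving 1 unpaired electron.

1 unpaired electron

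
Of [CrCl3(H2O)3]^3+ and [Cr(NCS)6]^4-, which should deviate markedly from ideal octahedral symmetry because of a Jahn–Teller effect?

[Cr(NCS)6]^4-

[CrCl3(H2O)3]^3+: Each chloride is −1; water is neutral; balancing the +3 overall charge requires Cr(VI). Chromium is a group-6 element; Cr(VI) is therefore d⁰. The d⁰ configuration leaves the e_g set evenly filled (or empty) — no strong Jahn–Teller driving force.
[Cr(NCS)6]^4-: Ligand charges: each isothiocyanate is −1. With an overall charge of −4 the chromium centre must be in the +2 oxidation state. Chromium is a group-6 element; Cr(II) is therefore d⁴. Isothiocyanate is a weak-field ligand for a first-row metal, so the complex is high-spin. The t₂g³e_g¹ (high-spin) configuration has an unevenly filled e_g set; the Jahn–Teller theorem predicts a tetragonal distortion (typically axial elongation) to lift the degeneracy.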